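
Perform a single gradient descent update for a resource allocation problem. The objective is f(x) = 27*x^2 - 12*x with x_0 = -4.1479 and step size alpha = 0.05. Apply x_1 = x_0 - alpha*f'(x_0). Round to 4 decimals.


We compute the gradient at x_0 and apply the update.
f'(x) = 54*x - 12
f'(-4.1479) = 54*-4.1479 - 12 = -235.9866
x_1 = -4.1479 - 0.05*-235.9866 = 7.6514


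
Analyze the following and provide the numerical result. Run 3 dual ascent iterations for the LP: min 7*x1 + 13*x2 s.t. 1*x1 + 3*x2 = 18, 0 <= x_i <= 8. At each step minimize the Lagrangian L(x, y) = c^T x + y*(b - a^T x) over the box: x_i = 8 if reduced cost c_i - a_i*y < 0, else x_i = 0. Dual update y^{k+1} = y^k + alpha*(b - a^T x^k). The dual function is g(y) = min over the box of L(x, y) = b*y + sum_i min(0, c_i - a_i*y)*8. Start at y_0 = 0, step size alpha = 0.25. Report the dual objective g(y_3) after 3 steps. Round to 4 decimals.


Dual ascent for LP: min 7*x1 + 13*x2, 1*x1 + 3*x2 = 18, 0 <= x_i <= 8
Step 1: y^k = 0.0, reduced costs: (7.0, 13.0)
  x^k = (0.0, 0.0), subgradient = b - a^T x = 18.0
  y^{k+1} = 0.0 + 0.25*18.0 = 4.5
Step 2: y^k = 4.5, reduced costs: (2.5, -0.5)
  x^k = (0.0, 8.0), subgradient = b - a^T x = -6.0
  y^{k+1} = 4.5 + 0.25*-6.0 = 3.0
Step 3: y^k = 3.0, reduced costs: (4.0, 4.0)
  x^k = (0.0, 0.0), subgradient = b - a^T x = 18.0
  y^{k+1} = 3.0 + 0.25*18.0 = 7.5
Dual objective at y_3 = 7.5: reduced costs (-0.5, -9.5), box minimizer x = (8.0, 8.0)
g(y_3) = b*y + (c1 - a1*y)*x1 + (c2 - a2*y)*x2 = 18*7.5 + (-0.5)*8.0 + (-9.5)*8.0 = 135.0 - 4.0 - 76.0 = 55.0


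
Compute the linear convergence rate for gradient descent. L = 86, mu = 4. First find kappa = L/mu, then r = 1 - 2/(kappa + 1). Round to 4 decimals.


Step 1: Compute the condition number.
kappa = L/mu = 86/4 = 21.5
Step 2: Compute the convergence rate.
r = 1 - 2/(kappa + 1) = 1 - 2*mu/(L + mu) = (L - mu)/(L + mu) = 82/90 = 0.9111


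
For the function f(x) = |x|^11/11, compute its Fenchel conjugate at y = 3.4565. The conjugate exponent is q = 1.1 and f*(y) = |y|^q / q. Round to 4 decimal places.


The conjugate exponent q satisfies 1/p + 1/q = 1.
p = 11, so q = 11/(11 - 1) = 1.1
|y|^q = 3.4565^1.1 = 3.9129
f*(3.4565) = 3.9129 / 1.1 = 3.5572


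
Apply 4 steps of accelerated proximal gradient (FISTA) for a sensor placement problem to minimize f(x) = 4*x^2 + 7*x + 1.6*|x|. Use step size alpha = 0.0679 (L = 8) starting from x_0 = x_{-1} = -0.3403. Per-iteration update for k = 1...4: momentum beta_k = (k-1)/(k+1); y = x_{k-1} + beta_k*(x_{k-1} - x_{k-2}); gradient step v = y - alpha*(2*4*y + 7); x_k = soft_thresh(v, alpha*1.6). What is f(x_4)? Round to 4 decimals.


FISTA on f(x) = 4*x^2 + 7*x + 1.6*|x|
L = 8, alpha = 0.0679
Iteration 1: beta = 0.0, y = -0.3403 + 0.0*(-0.3403 + 0.3403) = -0.3403
  grad(y) = 4.2776, v = y - alpha*grad = -0.6307
  prox(v) = soft_thresh(-0.6307, 0.1086) = -0.5221
Iteration 2: beta = 0.3333, y = -0.5221 + 0.3333*(-0.5221 + 0.3403) = -0.5827
  grad(y) = 2.3383, v = y - alpha*grad = -0.7415
  prox(v) = soft_thresh(-0.7415, 0.1086) = -0.6328
Iteration 3: beta = 0.5, y = -0.6328 + 0.5*(-0.6328 + 0.5221) = -0.6882
  grad(y) = 1.4943, v = y - alpha*grad = -0.7897
  prox(v) = soft_thresh(-0.7897, 0.1086) = -0.681
Iteration 4: beta = 0.6, y = -0.681 + 0.6*(-0.681 + 0.6328) = -0.7099
  grad(y) = 1.3204, v = y - alpha*grad = -0.7996
  prox(v) = soft_thresh(-0.7996, 0.1086) = -0.691
f(x_4) = 4*(-0.691)^2 + 7*(-0.691) + 1.6*|-0.691| = -1.8215


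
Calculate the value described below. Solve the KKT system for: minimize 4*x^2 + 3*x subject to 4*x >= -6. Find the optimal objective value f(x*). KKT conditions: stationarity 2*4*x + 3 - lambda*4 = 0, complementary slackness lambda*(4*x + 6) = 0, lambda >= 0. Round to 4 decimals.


Step 1: Try lambda = 0 (constraint inactive).
Stationarity: 2*4*x + 3 = 0
x* = -3/(2*4) = -0.375
Check constraint: 4*-0.375 = -1.5 >= -6 -- satisfied.
Step 2: Compute optimal value.
f(x*) = 4*(-0.375)^2 + 3*(-0.375) = -0.5625


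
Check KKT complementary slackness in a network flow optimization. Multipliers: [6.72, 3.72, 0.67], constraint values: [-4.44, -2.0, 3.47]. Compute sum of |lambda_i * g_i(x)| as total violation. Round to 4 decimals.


KKT complementary slackness check:
lambda_1 * g_1 = 6.72 * -4.44 = -29.8368
lambda_2 * g_2 = 3.72 * -2.0 = -7.44
lambda_3 * g_3 = 0.67 * 3.47 = 2.3249
Total violation = 29.8368 + 7.44 + 2.3249 = 39.6017


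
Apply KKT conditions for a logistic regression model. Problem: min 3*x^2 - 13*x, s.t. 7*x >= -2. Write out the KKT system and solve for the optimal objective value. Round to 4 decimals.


Step 1: Try lambda = 0 (constraint inactive).
Stationarity: 2*3*x - 13 = 0
x* = 13/(2*3) = 13/6 = 2.1667 (rounded; the exact value 13/6 is used below)
Check constraint: 7*2.1667 = 15.1669 >= -2 -- satisfied.
Step 2: Compute optimal value.
f(x*) = 3*(13/6)^2 - 13*(13/6) = -14.0833


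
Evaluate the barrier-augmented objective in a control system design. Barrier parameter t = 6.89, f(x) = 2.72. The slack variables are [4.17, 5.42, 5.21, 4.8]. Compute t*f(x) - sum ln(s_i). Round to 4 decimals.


Step 1: Compute log-barrier.
ln values: [1.4279, 1.6901, 1.6506, 1.5686]
phi = -(1.4279 + 1.6901 + 1.6506 + 1.5686) = -6.3372
Step 2: Compute augmented objective.
t*f(x) = 6.89*2.72 = 18.7408
Total = 18.7408 - 6.3372 = 12.4036


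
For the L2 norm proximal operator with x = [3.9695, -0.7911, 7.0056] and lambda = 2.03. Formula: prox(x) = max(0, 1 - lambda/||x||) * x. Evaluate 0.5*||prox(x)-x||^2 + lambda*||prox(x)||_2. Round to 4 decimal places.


Step 1: Compute ||x||.
||x|| = 8.0908
Step 2: Compute scaling factor.
scale = max(0, 1 - 2.03/8.0908) = 0.7491
Step 3: prox(x) = [2.9735, -0.5926, 5.2479]
||prox(x)|| = 6.0608
Step 4: Proximal objective.
0.5*||prox-x||^2 = 2.0605
lambda*||prox|| = 12.3034
Total = 14.3639


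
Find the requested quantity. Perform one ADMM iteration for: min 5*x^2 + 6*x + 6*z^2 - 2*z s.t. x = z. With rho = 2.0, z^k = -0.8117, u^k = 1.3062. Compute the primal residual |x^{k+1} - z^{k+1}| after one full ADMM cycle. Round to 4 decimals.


ADMM iteration with rho = 2.0, z^k = -0.8117, u^k = 1.3062
Step 1: x-update.
Minimize 5*x^2 + 6*x + (2.0/2)*(x + 0.8117 + 1.3062)^2
FOC: (2*5 + 2.0)*x = -6 + 2.0*(-0.8117 - 1.3062)
x^{k+1} = -0.853
Step 2: z-update.
Minimize 6*z^2 - 2*z + (2.0/2)*(-0.853 - z + 1.3062)^2
FOC: (2*6 + 2.0)*z = 2 + 2.0*(-0.853 + 1.3062)
z^{k+1} = 0.2076
Step 3: u-update.
u^{k+1} = 1.3062 - 0.853 - 0.2076 = 0.2456
Step 4: Primal residual = |-0.853 - 0.2076| = 1.0606


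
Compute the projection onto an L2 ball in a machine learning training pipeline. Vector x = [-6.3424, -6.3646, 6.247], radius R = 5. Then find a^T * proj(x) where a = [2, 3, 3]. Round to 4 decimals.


Step 1: Compute ||x|| (intermediates to 6 decimals).
||x|| = sqrt((-6.3424)^2 + (-6.3646)^2 + 6.247^2) = 10.943454
Step 2: Project.
Since ||x|| > R, scale = R/||x|| = 5/10.943454 = 0.456894, proj(x) = scale * x
proj(x) = [-2.897805, -2.907948, 2.854217]
Step 3: Dot product.
a^T * proj(x) = 2*(-2.897805) + 3*(-2.907948) + 3*2.854217 = -5.9568


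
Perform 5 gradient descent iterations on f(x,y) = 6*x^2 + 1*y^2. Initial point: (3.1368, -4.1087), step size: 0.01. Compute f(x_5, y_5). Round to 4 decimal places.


Gradient descent on f(x,y) = 6*x^2 + 1*y^2.
Starting point: (3.1368, -4.1087), alpha = 0.01
Step 1: grad_x = 2*6*3.1368 = 37.6416, grad_y = 2*1*-4.1087 = -8.2174
  x_1 = 3.1368 - 0.01*37.6416 = 2.7604
  y_1 = -4.1087 - 0.01*-8.2174 = -4.0265
Step 2: grad_x = 2*6*2.7604 = 33.1246, grad_y = 2*1*-4.0265 = -8.0531
  x_2 = 2.7604 - 0.01*33.1246 = 2.4291
  y_2 = -4.0265 - 0.01*-8.0531 = -3.946
Step 3: grad_x = 2*6*2.4291 = 29.1497, grad_y = 2*1*-3.946 = -7.892
  x_3 = 2.4291 - 0.01*29.1497 = 2.1376
  y_3 = -3.946 - 0.01*-7.892 = -3.8671
Step 4: grad_x = 2*6*2.1376 = 25.6517, grad_y = 2*1*-3.8671 = -7.7342
  x_4 = 2.1376 - 0.01*25.6517 = 1.8811
  y_4 = -3.8671 - 0.01*-7.7342 = -3.7897
Step 5: grad_x = 2*6*1.8811 = 22.5735, grad_y = 2*1*-3.7897 = -7.5795
  x_5 = 1.8811 - 0.01*22.5735 = 1.6554
  y_5 = -3.7897 - 0.01*-7.5795 = -3.7139
f(1.6554, -3.7139) = 6*1.6554^2 + 1*(-3.7139)^2 = 30.2352


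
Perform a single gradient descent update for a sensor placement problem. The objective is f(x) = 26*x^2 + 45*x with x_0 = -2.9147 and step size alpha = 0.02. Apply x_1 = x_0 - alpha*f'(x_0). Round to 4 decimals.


We compute the gradient at x_0 and apply the update.
f'(x) = 52*x + 45
f'(-2.9147) = 52*-2.9147 + 45 = -106.5644
x_1 = -2.9147 - 0.02*-106.5644 = -0.7834


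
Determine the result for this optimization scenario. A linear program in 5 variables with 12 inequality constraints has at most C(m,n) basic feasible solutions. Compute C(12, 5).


Each vertex corresponds to some choice of n active constraints out of m, so the number of vertices is at most C(m, n) = m! / (n!(m-n)!).
m = 12, n = 5
Numerator: 12 * 11 * 10 * 9 * 8
Denominator: 5! = 120
C(12, 5) = 792


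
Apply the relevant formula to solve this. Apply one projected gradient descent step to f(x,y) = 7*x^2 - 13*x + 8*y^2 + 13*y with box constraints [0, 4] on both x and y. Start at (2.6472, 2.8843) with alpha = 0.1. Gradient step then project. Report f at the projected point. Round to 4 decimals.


Step 1: Compute gradient at (2.6472, 2.8843).
grad_x = 2*7*2.6472 - 13 = 24.0608
grad_y = 2*8*2.8843 + 13 = 59.1488
Step 2: Gradient step.
x_raw = 2.6472 - 0.1*24.0608 = 0.2411
y_raw = 2.8843 - 0.1*59.1488 = -3.0306
Step 3: Project onto [0, 4].
x_proj = clip(0.2411) = 0.2411
y_proj = clip(-3.0306) = 0.0
Step 4: Evaluate f.
f(0.2411, 0.0) = -2.7276


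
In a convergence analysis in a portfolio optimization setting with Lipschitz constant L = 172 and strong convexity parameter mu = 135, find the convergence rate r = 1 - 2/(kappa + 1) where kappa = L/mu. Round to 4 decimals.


Step 1: Compute the condition number.
kappa = L/mu = 172/135 = 1.2741
Step 2: Compute the convergence rate.
r = 1 - 2/(kappa + 1) = 1 - 2*mu/(L + mu) = (L - mu)/(L + mu) = 37/307 = 0.1205


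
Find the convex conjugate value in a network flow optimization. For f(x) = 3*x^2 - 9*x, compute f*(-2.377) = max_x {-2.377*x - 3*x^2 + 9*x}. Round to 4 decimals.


f*(y) = sup_x {y*x - a*x^2 - b*x} = sup_x {(y-b)*x - a*x^2}
FOC: (y - b) - 2a*x = 0 => x* = (y - b)/(2a)
x* = (-2.377 + 9)/(2*3) = 1.1038
f*(-2.377) = (y-b)^2/(4a) = (-2.377 + 9)^2/(4*3)
= 43.8641/12 = 3.6553


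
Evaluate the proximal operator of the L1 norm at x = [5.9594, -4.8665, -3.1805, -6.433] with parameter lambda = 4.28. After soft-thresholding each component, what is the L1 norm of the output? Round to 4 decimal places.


Soft-thresholding with lambda = 4.28:
prox(5.9594) = sign(5.9594)*max(|5.9594| - 4.28, 0) = 1.6794
prox(-4.8665) = sign(-4.8665)*max(|-4.8665| - 4.28, 0) = -0.5865
prox(-3.1805) = sign(-3.1805)*max(|-3.1805| - 4.28, 0) = 0.0
prox(-6.433) = sign(-6.433)*max(|-6.433| - 4.28, 0) = -2.153
prox(x) = [1.6794, -0.5865, 0.0, -2.153]
||prox(x)||_1 = 1.6794 + 0.5865 + 0.0 + 2.153 = 4.4189


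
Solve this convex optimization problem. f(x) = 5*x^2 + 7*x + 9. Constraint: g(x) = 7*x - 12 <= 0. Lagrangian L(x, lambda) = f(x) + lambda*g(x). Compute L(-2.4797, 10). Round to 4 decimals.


Step 1: Evaluate f(x).
f(-2.4797) = 5*(-2.4797)^2 + 7*(-2.4797) + 9 = 22.3867
Step 2: Evaluate g(x).
g(-2.4797) = 7*-2.4797 - 12 = -29.3579
Step 3: Compute Lagrangian.
L = 22.3867 + 10*-29.3579 = -271.1923


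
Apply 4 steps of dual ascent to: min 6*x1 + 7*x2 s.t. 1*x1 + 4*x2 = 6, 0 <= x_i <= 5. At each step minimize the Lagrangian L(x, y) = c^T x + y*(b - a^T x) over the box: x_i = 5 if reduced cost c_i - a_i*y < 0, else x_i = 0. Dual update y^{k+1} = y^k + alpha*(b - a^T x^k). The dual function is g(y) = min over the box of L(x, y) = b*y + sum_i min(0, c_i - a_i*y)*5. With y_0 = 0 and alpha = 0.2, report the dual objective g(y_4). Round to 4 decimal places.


Dual ascent for LP: min 6*x1 + 7*x2, 1*x1 + 4*x2 = 6, 0 <= x_i <= 5
Step 1: y^k = 0.0, reduced costs: (6.0, 7.0)
  x^k = (0.0, 0.0), subgradient = b - a^T x = 6.0
  y^{k+1} = 0.0 + 0.2*6.0 = 1.2
Step 2: y^k = 1.2, reduced costs: (4.8, 2.2)
  x^k = (0.0, 0.0), subgradient = b - a^T x = 6.0
  y^{k+1} = 1.2 + 0.2*6.0 = 2.4
Step 3: y^k = 2.4, reduced costs: (3.6, -2.6)
  x^k = (0.0, 5.0), subgradient = b - a^T x = -14.0
  y^{k+1} = 2.4 + 0.2*-14.0 = -0.4
Step 4: y^k = -0.4, reduced costs: (6.4, 8.6)
  x^k = (0.0, 0.0), subgradient = b - a^T x = 6.0
  y^{k+1} = -0.4 + 0.2*6.0 = 0.8
Dual objective at y_4 = 0.8: reduced costs (5.2, 3.8), box minimizer x = (0.0, 0.0)
g(y_4) = b*y + (c1 - a1*y)*x1 + (c2 - a2*y)*x2 = 6*0.8 + 5.2*0.0 + 3.8*0.0 = 4.8 + 0.0 + 0.0 = 4.8


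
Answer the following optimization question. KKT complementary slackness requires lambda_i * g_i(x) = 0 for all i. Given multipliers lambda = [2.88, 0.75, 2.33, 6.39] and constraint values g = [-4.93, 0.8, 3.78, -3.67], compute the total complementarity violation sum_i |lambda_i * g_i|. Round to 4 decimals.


KKT complementary slackness check:
lambda_1 * g_1 = 2.88 * -4.93 = -14.1984
lambda_2 * g_2 = 0.75 * 0.8 = 0.6
lambda_3 * g_3 = 2.33 * 3.78 = 8.8074
lambda_4 * g_4 = 6.39 * -3.67 = -23.4513
Total violation = 14.1984 + 0.6 + 8.8074 + 23.4513 = 47.0571


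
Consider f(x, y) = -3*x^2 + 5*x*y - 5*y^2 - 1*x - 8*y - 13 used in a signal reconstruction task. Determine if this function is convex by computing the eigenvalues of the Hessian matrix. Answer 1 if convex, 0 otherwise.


The Hessian of f(x,y) = -3*x^2 + 5*x*y - 5*y^2 - 1*x - 8*y - 13 is:
H = [[-6, 5], [5, -10]]
Trace = -6 - 10 = -16
Determinant = -6*-10 - (5)^2 = 35
Discriminant = (-16)^2 - 4*35 = 116.0
Eigenvalues: lambda_1 = -13.3852, lambda_2 = -2.6148
The function is not convex.

0


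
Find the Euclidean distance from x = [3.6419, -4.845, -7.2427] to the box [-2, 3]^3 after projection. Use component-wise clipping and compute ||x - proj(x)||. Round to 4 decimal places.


Project each component onto [-2, 3].
clip(3.6419) = 3.0, clip(-4.845) = -2.0, clip(-7.2427) = -2.0
Projection = [3.0, -2.0, -2.0]
Squared diffs: [0.412, 8.094, 27.4859]
Distance = sqrt(35.9919) = 5.9993


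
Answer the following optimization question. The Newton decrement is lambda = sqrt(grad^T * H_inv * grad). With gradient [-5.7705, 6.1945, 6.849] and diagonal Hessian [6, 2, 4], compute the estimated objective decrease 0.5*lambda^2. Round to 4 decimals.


Step 1: H is diagonal, so H^(-1) * g = [-0.9618, 3.0973, 1.7123].
Step 2: g^T H^(-1) g = sum_i g_i^2 / H_ii
  = (-5.7705)^2/6 + (6.1945)^2/2 + (6.849)^2/4
  = 5.5498 + 19.1859 + 11.7272 = 36.4629
Step 3: Objective decrease = 0.5 * g^T H^(-1) g = 18.2314


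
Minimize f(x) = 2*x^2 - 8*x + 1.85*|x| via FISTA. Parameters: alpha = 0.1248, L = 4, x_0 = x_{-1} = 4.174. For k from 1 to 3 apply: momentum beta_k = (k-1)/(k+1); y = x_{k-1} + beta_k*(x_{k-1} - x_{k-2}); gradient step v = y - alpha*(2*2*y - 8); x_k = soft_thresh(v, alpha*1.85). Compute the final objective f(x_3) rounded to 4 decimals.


FISTA on f(x) = 2*x^2 - 8*x + 1.85*|x|
L = 4, alpha = 0.1248
Iteration 1: beta = 0.0, y = 4.174 + 0.0*(4.174 - 4.174) = 4.174
  grad(y) = 8.696, v = y - alpha*grad = 3.0887
  prox(v) = soft_thresh(3.0887, 0.2309) = 2.8579
Iteration 2: beta = 0.3333, y = 2.8579 + 0.3333*(2.8579 - 4.174) = 2.4191
  grad(y) = 1.6766, v = y - alpha*grad = 2.2099
  prox(v) = soft_thresh(2.2099, 0.2309) = 1.979
Iteration 3: beta = 0.5, y = 1.979 + 0.5*(1.979 - 2.8579) = 1.5396
  grad(y) = -1.8415, v = y - alpha*grad = 1.7694
  prox(v) = soft_thresh(1.7694, 0.2309) = 1.5386
f(x_3) = 2*1.5386^2 - 8*1.5386 + 1.85*|1.5386| = -4.7278


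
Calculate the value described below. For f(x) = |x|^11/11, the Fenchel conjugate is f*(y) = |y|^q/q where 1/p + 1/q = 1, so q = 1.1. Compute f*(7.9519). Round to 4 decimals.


The conjugate exponent q satisfies 1/p + 1/q = 1.
p = 11, so q = 11/(11 - 1) = 1.1
|y|^q = 7.9519^1.1 = 9.784
f*(7.9519) = 9.784 / 1.1 = 8.8946


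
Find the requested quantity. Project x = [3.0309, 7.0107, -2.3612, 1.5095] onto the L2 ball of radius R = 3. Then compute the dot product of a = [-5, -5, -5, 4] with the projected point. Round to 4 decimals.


Step 1: Compute ||x|| (intermediates to 6 decimals).
||x|| = sqrt(3.0309^2 + 7.0107^2 + (-2.3612)^2 + 1.5095^2) = 8.135731
Step 2: Project.
Since ||x|| > R, scale = R/||x|| = 3/8.135731 = 0.368744, proj(x) = scale * x
proj(x) = [1.117626, 2.585154, -0.870678, 0.556619]
Step 3: Dot product.
a^T * proj(x) = -5*1.117626 - 5*2.585154 - 5*(-0.870678) + 4*0.556619 = -11.934


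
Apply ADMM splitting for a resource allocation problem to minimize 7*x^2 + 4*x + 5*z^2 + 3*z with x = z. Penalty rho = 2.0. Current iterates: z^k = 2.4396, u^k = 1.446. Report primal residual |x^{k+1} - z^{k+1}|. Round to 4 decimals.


ADMM iteration with rho = 2.0, z^k = 2.4396, u^k = 1.446
Step 1: x-update.
Minimize 7*x^2 + 4*x + (2.0/2)*(x - 2.4396 + 1.446)^2
FOC: (2*7 + 2.0)*x = -4 + 2.0*(2.4396 - 1.446)
x^{k+1} = -0.1258
Step 2: z-update.
Minimize 5*z^2 + 3*z + (2.0/2)*(-0.1258 - z + 1.446)^2
FOC: (2*5 + 2.0)*z = -3 + 2.0*(-0.1258 + 1.446)
z^{k+1} = -0.03
Step 3: u-update.
u^{k+1} = 1.446 - 0.1258 + 0.03 = 1.3502
Step 4: Primal residual = |-0.1258 + 0.03| = 0.0958


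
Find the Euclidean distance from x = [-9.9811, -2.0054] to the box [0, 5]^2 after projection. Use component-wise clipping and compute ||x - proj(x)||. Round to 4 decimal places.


Project each component onto [0, 5].
clip(-9.9811) = 0.0, clip(-2.0054) = 0.0
Projection = [0.0, 0.0]
Squared diffs: [99.6224, 4.0216]
Distance = sqrt(103.644) = 10.1806


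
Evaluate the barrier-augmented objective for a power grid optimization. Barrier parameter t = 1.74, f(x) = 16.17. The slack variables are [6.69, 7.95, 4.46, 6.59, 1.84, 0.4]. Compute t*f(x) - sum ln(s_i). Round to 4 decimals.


Step 1: Compute log-barrier.
ln values: [1.9006, 2.0732, 1.4951, 1.8856, 0.6098, -0.9163]
phi = -(1.9006 + 2.0732 + 1.4951 + 1.8856 + 0.6098 - 0.9163) = -7.048
Step 2: Compute augmented objective.
t*f(x) = 1.74*16.17 = 28.1358
Total = 28.1358 - 7.048 = 21.0878


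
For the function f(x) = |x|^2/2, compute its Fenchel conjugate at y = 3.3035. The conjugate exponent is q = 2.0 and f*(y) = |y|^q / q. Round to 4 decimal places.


The conjugate exponent q satisfies 1/p + 1/q = 1.
p = 2, so q = 2/(2 - 1) = 2.0
|y|^q = 3.3035^2.0 = 10.9131
f*(3.3035) = 10.9131 / 2.0 = 5.4566


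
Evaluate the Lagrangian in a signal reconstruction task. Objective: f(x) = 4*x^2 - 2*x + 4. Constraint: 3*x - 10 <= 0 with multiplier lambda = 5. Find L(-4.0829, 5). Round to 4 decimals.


Step 1: Evaluate f(x).
f(-4.0829) = 4*(-4.0829)^2 - 2*(-4.0829) + 4 = 78.8461
Step 2: Evaluate g(x).
g(-4.0829) = 3*-4.0829 - 10 = -22.2487
Step 3: Compute Lagrangian.
L = 78.8461 + 5*-22.2487 = -32.3974


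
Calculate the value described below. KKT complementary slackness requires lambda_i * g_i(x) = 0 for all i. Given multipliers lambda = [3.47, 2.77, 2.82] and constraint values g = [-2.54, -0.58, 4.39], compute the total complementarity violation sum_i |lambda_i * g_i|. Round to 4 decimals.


KKT complementary slackness check:
lambda_1 * g_1 = 3.47 * -2.54 = -8.8138
lambda_2 * g_2 = 2.77 * -0.58 = -1.6066
lambda_3 * g_3 = 2.82 * 4.39 = 12.3798
Total violation = 8.8138 + 1.6066 + 12.3798 = 22.8002


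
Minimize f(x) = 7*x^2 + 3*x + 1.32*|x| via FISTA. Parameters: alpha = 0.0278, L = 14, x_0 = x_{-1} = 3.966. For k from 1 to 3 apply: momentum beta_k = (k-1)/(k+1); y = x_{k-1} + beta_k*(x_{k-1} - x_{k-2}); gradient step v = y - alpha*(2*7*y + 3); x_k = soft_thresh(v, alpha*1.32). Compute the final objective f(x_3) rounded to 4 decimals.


FISTA on f(x) = 7*x^2 + 3*x + 1.32*|x|
L = 14, alpha = 0.0278
Iteration 1: beta = 0.0, y = 3.966 + 0.0*(3.966 - 3.966) = 3.966
  grad(y) = 58.524, v = y - alpha*grad = 2.339
  prox(v) = soft_thresh(2.339, 0.0367) = 2.3023
Iteration 2: beta = 0.3333, y = 2.3023 + 0.3333*(2.3023 - 3.966) = 1.7478
  grad(y) = 27.469, v = y - alpha*grad = 0.9841
  prox(v) = soft_thresh(0.9841, 0.0367) = 0.9474
Iteration 3: beta = 0.5, y = 0.9474 + 0.5*(0.9474 - 2.3023) = 0.27
  grad(y) = 6.7801, v = y - alpha*grad = 0.0815
  prox(v) = soft_thresh(0.0815, 0.0367) = 0.0448
f(x_3) = 7*0.0448^2 + 3*0.0448 + 1.32*|0.0448| = 0.2077


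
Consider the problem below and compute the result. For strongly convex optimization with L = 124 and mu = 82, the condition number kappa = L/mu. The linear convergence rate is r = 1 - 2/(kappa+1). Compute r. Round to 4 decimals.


Step 1: Compute the condition number.
kappa = L/mu = 124/82 = 1.5122
Step 2: Compute the convergence rate.
r = 1 - 2/(kappa + 1) = 1 - 2*mu/(L + mu) = (L - mu)/(L + mu) = 42/206 = 0.2039


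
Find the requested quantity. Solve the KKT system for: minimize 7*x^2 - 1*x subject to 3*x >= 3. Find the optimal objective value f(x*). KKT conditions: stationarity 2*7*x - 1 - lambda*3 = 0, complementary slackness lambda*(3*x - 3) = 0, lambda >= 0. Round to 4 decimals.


Step 1: Try lambda = 0 (constraint inactive).
x_unc = 1/(2*7) = 0.0714
Check: 3*0.0714 = 0.2142 < 3 -- violated!
Step 2: Constraint must be active: 3*x = 3
x* = 3/3 = 1.0
lambda = (2*7*1.0 - 1)/3 = 4.3333
Step 3: Compute optimal value.
f(x*) = 7*1.0^2 - 1*1.0 = 6.0


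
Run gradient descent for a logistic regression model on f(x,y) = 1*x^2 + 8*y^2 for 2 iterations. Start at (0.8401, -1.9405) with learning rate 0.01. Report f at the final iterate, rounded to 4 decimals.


Gradient descent on f(x,y) = 1*x^2 + 8*y^2.
Starting point: (0.8401, -1.9405), alpha = 0.01
Step 1: grad_x = 2*1*0.8401 = 1.6802, grad_y = 2*8*-1.9405 = -31.048
  x_1 = 0.8401 - 0.01*1.6802 = 0.8233
  y_1 = -1.9405 - 0.01*-31.048 = -1.63
Step 2: grad_x = 2*1*0.8233 = 1.6466, grad_y = 2*8*-1.63 = -26.0803
  x_2 = 0.8233 - 0.01*1.6466 = 0.8068
  y_2 = -1.63 - 0.01*-26.0803 = -1.3692
f(0.8068, -1.3692) = 1*0.8068^2 + 8*(-1.3692)^2 = 15.649


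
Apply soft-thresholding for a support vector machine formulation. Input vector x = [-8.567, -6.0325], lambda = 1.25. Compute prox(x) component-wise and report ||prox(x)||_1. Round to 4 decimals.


Soft-thresholding with lambda = 1.25:
prox(-8.567) = sign(-8.567)*max(|-8.567| - 1.25, 0) = -7.317
prox(-6.0325) = sign(-6.0325)*max(|-6.0325| - 1.25, 0) = -4.7825
prox(x) = [-7.317, -4.7825]
||prox(x)||_1 = 7.317 + 4.7825 = 12.0995


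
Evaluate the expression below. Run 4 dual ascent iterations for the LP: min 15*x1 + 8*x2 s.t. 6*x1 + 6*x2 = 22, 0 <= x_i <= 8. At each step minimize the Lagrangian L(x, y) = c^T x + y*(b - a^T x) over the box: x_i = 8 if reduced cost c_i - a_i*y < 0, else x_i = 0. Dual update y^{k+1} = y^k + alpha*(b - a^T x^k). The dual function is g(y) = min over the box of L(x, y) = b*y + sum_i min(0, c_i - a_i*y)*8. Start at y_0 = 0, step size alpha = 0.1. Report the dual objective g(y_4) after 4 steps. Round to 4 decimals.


Dual ascent for LP: min 15*x1 + 8*x2, 6*x1 + 6*x2 = 22, 0 <= x_i <= 8
Step 1: y^k = 0.0, reduced costs: (15.0, 8.0)
  x^k = (0.0, 0.0), subgradient = b - a^T x = 22.0
  y^{k+1} = 0.0 + 0.1*22.0 = 2.2
Step 2: y^k = 2.2, reduced costs: (1.8, -5.2)
  x^k = (0.0, 8.0), subgradient = b - a^T x = -26.0
  y^{k+1} = 2.2 + 0.1*-26.0 = -0.4
Step 3: y^k = -0.4, reduced costs: (17.4, 10.4)
  x^k = (0.0, 0.0), subgradient = b - a^T x = 22.0
  y^{k+1} = -0.4 + 0.1*22.0 = 1.8
Step 4: y^k = 1.8, reduced costs: (4.2, -2.8)
  x^k = (0.0, 8.0), subgradient = b - a^T x = -26.0
  y^{k+1} = 1.8 + 0.1*-26.0 = -0.8
Dual objective at y_4 = -0.8: reduced costs (19.8, 12.8), box minimizer x = (0.0, 0.0)
g(y_4) = b*y + (c1 - a1*y)*x1 + (c2 - a2*y)*x2 = 22*(-0.8) + 19.8*0.0 + 12.8*0.0 = -17.6 + 0.0 + 0.0 = -17.6


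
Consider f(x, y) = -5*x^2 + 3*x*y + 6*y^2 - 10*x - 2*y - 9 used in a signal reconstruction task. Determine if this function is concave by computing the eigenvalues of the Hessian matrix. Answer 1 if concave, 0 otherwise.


The Hessian of f(x,y) = -5*x^2 + 3*x*y + 6*y^2 - 10*x - 2*y - 9 is:
H = [[-10, 3], [3, 12]]
Trace = -10 + 12 = 2
Determinant = -10*12 - (3)^2 = -129
Discriminant = (2)^2 - 4*-129 = 520.0
Eigenvalues: lambda_1 = -10.4018, lambda_2 = 12.4018
The function is not concave.

0


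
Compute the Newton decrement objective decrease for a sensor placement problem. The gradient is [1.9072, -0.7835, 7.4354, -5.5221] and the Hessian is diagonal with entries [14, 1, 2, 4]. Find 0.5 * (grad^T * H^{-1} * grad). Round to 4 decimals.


Step 1: H is diagonal, so H^(-1) * g = [0.1362, -0.7835, 3.7177, -1.3805].
Step 2: g^T H^(-1) g = sum_i g_i^2 / H_ii
  = (1.9072)^2/14 + (-0.7835)^2/1 + (7.4354)^2/2 + (-5.5221)^2/4
  = 0.2598 + 0.6139 + 27.6426 + 7.6234 = 36.1397
Step 3: Objective decrease = 0.5 * g^T H^(-1) g = 18.0698


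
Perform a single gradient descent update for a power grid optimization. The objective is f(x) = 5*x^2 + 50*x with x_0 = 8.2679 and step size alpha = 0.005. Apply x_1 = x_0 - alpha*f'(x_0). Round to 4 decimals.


We compute the gradient at x_0 and apply the update.
f'(x) = 10*x + 50
f'(8.2679) = 10*8.2679 + 50 = 132.679
x_1 = 8.2679 - 0.005*132.679 = 7.6045


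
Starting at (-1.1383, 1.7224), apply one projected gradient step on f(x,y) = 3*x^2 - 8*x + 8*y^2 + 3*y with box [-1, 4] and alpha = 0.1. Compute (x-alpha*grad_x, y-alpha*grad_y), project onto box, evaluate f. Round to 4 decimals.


Step 1: Compute gradient at (-1.1383, 1.7224).
grad_x = 2*3*-1.1383 - 8 = -14.8298
grad_y = 2*8*1.7224 + 3 = 30.5584
Step 2: Gradient step.
x_raw = -1.1383 - 0.1*-14.8298 = 0.3447
y_raw = 1.7224 - 0.1*30.5584 = -1.3334
Step 3: Project onto [-1, 4].
x_proj = clip(0.3447) = 0.3447
y_proj = clip(-1.3334) = -1.0
Step 4: Evaluate f.
f(0.3447, -1.0) = 2.599


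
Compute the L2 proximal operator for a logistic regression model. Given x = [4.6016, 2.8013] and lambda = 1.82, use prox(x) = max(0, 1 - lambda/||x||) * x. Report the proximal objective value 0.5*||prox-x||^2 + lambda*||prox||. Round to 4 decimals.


Step 1: Compute ||x||.
||x|| = 5.3872
Step 2: Compute scaling factor.
scale = max(0, 1 - 1.82/5.3872) = 0.6622
Step 3: prox(x) = [3.047, 1.8549]
||prox(x)|| = 3.5672
Step 4: Proximal objective.
0.5*||prox-x||^2 = 1.6562
lambda*||prox|| = 6.4923
Total = 8.1485


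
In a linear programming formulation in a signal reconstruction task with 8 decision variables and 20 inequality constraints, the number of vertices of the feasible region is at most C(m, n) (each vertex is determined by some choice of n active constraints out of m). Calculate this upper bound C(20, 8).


Each vertex corresponds to some choice of n active constraints out of m, so the number of vertices is at most C(m, n) = m! / (n!(m-n)!).
m = 20, n = 8
Numerator: 20 * 19 * 18 * 17 * 16 * 15 * 14 * 13
Denominator: 8! = 40320
C(20, 8) = 125970


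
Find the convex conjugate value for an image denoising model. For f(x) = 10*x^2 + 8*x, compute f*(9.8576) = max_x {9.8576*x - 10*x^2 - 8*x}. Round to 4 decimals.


f*(y) = sup_x {y*x - a*x^2 - b*x} = sup_x {(y-b)*x - a*x^2}
FOC: (y - b) - 2a*x = 0 => x* = (y - b)/(2a)
x* = (9.8576 - 8)/(2*10) = 0.0929
f*(9.8576) = (y-b)^2/(4a) = (9.8576 - 8)^2/(4*10)
= 3.4507/40 = 0.0863


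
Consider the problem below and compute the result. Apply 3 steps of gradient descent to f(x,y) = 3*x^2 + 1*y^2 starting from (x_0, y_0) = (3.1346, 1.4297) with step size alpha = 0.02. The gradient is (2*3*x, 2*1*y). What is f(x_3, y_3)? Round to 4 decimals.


Gradient descent on f(x,y) = 3*x^2 + 1*y^2.
Starting point: (3.1346, 1.4297), alpha = 0.02
Step 1: grad_x = 2*3*3.1346 = 18.8076, grad_y = 2*1*1.4297 = 2.8594
  x_1 = 3.1346 - 0.02*18.8076 = 2.7584
  y_1 = 1.4297 - 0.02*2.8594 = 1.3725
Step 2: grad_x = 2*3*2.7584 = 16.5507, grad_y = 2*1*1.3725 = 2.745
  x_2 = 2.7584 - 0.02*16.5507 = 2.4274
  y_2 = 1.3725 - 0.02*2.745 = 1.3176
Step 3: grad_x = 2*3*2.4274 = 14.5646, grad_y = 2*1*1.3176 = 2.6352
  x_3 = 2.4274 - 0.02*14.5646 = 2.1361
  y_3 = 1.3176 - 0.02*2.6352 = 1.2649
f(2.1361, 1.2649) = 3*2.1361^2 + 1*1.2649^2 = 15.2893


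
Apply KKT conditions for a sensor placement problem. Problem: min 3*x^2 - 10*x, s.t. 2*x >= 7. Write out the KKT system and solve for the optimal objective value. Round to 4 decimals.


Step 1: Try lambda = 0 (constraint inactive).
x_unc = 10/(2*3) = 1.6667
Check: 2*1.6667 = 3.3334 < 7 -- violated!
Step 2: Constraint must be active: 2*x = 7
x* = 7/2 = 3.5
lambda = (2*3*3.5 - 10)/2 = 5.5
Step 3: Compute optimal value.
f(x*) = 3*3.5^2 - 10*3.5 = 1.75


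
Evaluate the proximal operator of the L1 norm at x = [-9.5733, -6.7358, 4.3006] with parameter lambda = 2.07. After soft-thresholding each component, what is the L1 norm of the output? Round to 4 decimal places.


Soft-thresholding with lambda = 2.07:
prox(-9.5733) = sign(-9.5733)*max(|-9.5733| - 2.07, 0) = -7.5033
prox(-6.7358) = sign(-6.7358)*max(|-6.7358| - 2.07, 0) = -4.6658
prox(4.3006) = sign(4.3006)*max(|4.3006| - 2.07, 0) = 2.2306
prox(x) = [-7.5033, -4.6658, 2.2306]
||prox(x)||_1 = 7.5033 + 4.6658 + 2.2306 = 14.3997


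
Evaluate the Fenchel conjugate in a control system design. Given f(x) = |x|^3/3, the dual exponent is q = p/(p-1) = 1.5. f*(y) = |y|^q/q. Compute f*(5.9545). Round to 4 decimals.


The conjugate exponent q satisfies 1/p + 1/q = 1.
p = 3, so q = 3/(3 - 1) = 1.5
|y|^q = 5.9545^1.5 = 14.5301
f*(5.9545) = 14.5301 / 1.5 = 9.6867


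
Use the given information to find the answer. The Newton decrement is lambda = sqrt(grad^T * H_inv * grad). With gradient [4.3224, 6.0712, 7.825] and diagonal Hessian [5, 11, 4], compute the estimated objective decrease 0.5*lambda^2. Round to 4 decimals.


Step 1: H is diagonal, so H^(-1) * g = [0.8645, 0.5519, 1.9563].
Step 2: g^T H^(-1) g = sum_i g_i^2 / H_ii
  = (4.3224)^2/5 + (6.0712)^2/11 + (7.825)^2/4
  = 3.7366 + 3.3509 + 15.3077 = 22.3951
Step 3: Objective decrease = 0.5 * g^T H^(-1) g = 11.1976


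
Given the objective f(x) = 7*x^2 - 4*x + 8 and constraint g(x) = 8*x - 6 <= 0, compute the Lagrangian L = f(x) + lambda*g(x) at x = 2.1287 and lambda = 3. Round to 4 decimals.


Step 1: Evaluate f(x).
f(2.1287) = 7*2.1287^2 - 4*2.1287 + 8 = 31.2047
Step 2: Evaluate g(x).
g(2.1287) = 8*2.1287 - 6 = 11.0296
Step 3: Compute Lagrangian.
L = 31.2047 + 3*11.0296 = 64.2935


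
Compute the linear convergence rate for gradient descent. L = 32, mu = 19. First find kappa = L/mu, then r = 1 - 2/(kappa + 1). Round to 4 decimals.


Step 1: Compute the condition number.
kappa = L/mu = 32/19 = 1.6842
Step 2: Compute the convergence rate.
r = 1 - 2/(kappa + 1) = 1 - 2*mu/(L + mu) = (L - mu)/(L + mu) = 13/51 = 0.2549


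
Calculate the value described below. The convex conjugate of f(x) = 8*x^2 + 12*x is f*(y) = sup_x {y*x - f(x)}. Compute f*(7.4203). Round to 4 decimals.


f*(y) = sup_x {y*x - a*x^2 - b*x} = sup_x {(y-b)*x - a*x^2}
FOC: (y - b) - 2a*x = 0 => x* = (y - b)/(2a)
x* = (7.4203 - 12)/(2*8) = -0.2862
f*(7.4203) = (y-b)^2/(4a) = (7.4203 - 12)^2/(4*8)
= 20.9737/32 = 0.6554


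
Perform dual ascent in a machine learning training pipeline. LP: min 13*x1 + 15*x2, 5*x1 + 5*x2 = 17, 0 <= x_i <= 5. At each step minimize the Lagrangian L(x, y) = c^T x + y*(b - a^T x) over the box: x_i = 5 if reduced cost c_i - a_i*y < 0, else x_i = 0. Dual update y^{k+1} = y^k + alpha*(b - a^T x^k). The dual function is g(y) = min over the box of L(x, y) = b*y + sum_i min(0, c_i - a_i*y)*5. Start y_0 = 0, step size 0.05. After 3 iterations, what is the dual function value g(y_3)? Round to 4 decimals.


Dual ascent for LP: min 13*x1 + 15*x2, 5*x1 + 5*x2 = 17, 0 <= x_i <= 5
Step 1: y^k = 0.0, reduced costs: (13.0, 15.0)
  x^k = (0.0, 0.0), subgradient = b - a^T x = 17.0
  y^{k+1} = 0.0 + 0.05*17.0 = 0.85
Step 2: y^k = 0.85, reduced costs: (8.75, 10.75)
  x^k = (0.0, 0.0), subgradient = b - a^T x = 17.0
  y^{k+1} = 0.85 + 0.05*17.0 = 1.7
Step 3: y^k = 1.7, reduced costs: (4.5, 6.5)
  x^k = (0.0, 0.0), subgradient = b - a^T x = 17.0
  y^{k+1} = 1.7 + 0.05*17.0 = 2.55
Dual objective at y_3 = 2.55: reduced costs (0.25, 2.25), box minimizer x = (0.0, 0.0)
g(y_3) = b*y + (c1 - a1*y)*x1 + (c2 - a2*y)*x2 = 17*2.55 + 0.25*0.0 + 2.25*0.0 = 43.35 + 0.0 + 0.0 = 43.35


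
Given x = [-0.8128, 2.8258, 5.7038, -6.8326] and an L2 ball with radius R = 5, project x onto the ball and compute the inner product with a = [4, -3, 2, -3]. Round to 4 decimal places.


Step 1: Compute ||x|| (intermediates to 6 decimals).
||x|| = sqrt((-0.8128)^2 + 2.8258^2 + 5.7038^2 + (-6.8326)^2) = 9.373556
Step 2: Project.
Since ||x|| > R, scale = R/||x|| = 5/9.373556 = 0.533415, proj(x) = scale * x
proj(x) = [-0.43356, 1.507324, 3.042492, -3.644611]
Step 3: Dot product.
a^T * proj(x) = 4*(-0.43356) - 3*1.507324 + 2*3.042492 - 3*(-3.644611) = 10.7626


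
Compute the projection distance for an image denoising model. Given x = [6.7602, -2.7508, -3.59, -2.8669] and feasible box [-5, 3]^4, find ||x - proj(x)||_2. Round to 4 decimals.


Project each component onto [-5, 3].
clip(6.7602) = 3.0, clip(-2.7508) = -2.7508, clip(-3.59) = -3.59, clip(-2.8669) = -2.8669
Projection = [3.0, -2.7508, -3.59, -2.8669]
Squared diffs: [14.1391, 0.0, 0.0, 0.0]
Distance = sqrt(14.1391) = 3.7602


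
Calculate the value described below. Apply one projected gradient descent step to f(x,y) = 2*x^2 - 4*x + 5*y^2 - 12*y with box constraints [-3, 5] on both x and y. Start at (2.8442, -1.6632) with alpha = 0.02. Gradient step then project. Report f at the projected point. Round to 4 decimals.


Step 1: Compute gradient at (2.8442, -1.6632).
grad_x = 2*2*2.8442 - 4 = 7.3768
grad_y = 2*5*-1.6632 - 12 = -28.632
Step 2: Gradient step.
x_raw = 2.8442 - 0.02*7.3768 = 2.6967
y_raw = -1.6632 - 0.02*-28.632 = -1.0906
Step 3: Project onto [-3, 5].
x_proj = clip(2.6967) = 2.6967
y_proj = clip(-1.0906) = -1.0906
Step 4: Evaluate f.
f(2.6967, -1.0906) = 22.7907


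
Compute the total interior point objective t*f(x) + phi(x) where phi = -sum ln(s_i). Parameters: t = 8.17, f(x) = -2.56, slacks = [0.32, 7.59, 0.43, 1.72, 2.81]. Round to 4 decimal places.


Step 1: Compute log-barrier.
ln values: [-1.1394, 2.0268, -0.844, 0.5423, 1.0332]
phi = -(-1.1394 + 2.0268 - 0.844 + 0.5423 + 1.0332) = -1.6189
Step 2: Compute augmented objective.
t*f(x) = 8.17*-2.56 = -20.9152
Total = -20.9152 - 1.6189 = -22.5341


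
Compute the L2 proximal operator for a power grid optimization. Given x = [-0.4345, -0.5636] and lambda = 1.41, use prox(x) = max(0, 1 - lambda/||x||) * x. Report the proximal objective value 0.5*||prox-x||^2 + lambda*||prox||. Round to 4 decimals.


Step 1: Compute ||x||.
||x|| = 0.7116
Step 2: Compute scaling factor.
scale = max(0, 1 - 1.41/0.7116) = 0.0
Step 3: prox(x) = [-0.0, -0.0]
||prox(x)|| = 0.0
Step 4: Proximal objective.
0.5*||prox-x||^2 = 0.2532
lambda*||prox|| = 0.0
Total = 0.2532


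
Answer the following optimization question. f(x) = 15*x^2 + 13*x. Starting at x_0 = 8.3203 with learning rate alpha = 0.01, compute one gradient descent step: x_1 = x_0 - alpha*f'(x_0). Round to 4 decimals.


We compute the gradient at x_0 and apply the update.
f'(x) = 30*x + 13
f'(8.3203) = 30*8.3203 + 13 = 262.609
x_1 = 8.3203 - 0.01*262.609 = 5.6942


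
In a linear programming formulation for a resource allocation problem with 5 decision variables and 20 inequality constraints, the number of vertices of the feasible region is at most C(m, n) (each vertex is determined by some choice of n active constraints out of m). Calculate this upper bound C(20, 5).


Each vertex corresponds to some choice of n active constraints out of m, so the number of vertices is at most C(m, n) = m! / (n!(m-n)!).
m = 20, n = 5
Numerator: 20 * 19 * 18 * 17 * 16
Denominator: 5! = 120
C(20, 5) = 15504


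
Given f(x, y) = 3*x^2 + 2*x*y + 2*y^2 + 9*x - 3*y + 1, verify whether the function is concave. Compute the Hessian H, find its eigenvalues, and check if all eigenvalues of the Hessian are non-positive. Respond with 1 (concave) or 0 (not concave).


The Hessian of f(x,y) = 3*x^2 + 2*x*y + 2*y^2 + 9*x - 3*y + 1 is:
H = [[6, 2], [2, 4]]
Trace = 6 + 4 = 10
Determinant = 6*4 - (2)^2 = 20
Discriminant = (10)^2 - 4*20 = 20.0
Eigenvalues: lambda_1 = 2.7639, lambda_2 = 7.2361
The function is not concave.

0


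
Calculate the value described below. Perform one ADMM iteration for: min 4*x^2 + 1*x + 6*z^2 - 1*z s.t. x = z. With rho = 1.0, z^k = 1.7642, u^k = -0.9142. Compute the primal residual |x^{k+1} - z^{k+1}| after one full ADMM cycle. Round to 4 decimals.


ADMM iteration with rho = 1.0, z^k = 1.7642, u^k = -0.9142
Step 1: x-update.
Minimize 4*x^2 + 1*x + (1.0/2)*(x - 1.7642 - 0.9142)^2
FOC: (2*4 + 1.0)*x = -1 + 1.0*(1.7642 + 0.9142)
x^{k+1} = 0.1865
Step 2: z-update.
Minimize 6*z^2 - 1*z + (1.0/2)*(0.1865 - z - 0.9142)^2
FOC: (2*6 + 1.0)*z = 1 + 1.0*(0.1865 - 0.9142)
z^{k+1} = 0.0209
Step 3: u-update.
u^{k+1} = -0.9142 + 0.1865 - 0.0209 = -0.7487
Step 4: Primal residual = |0.1865 - 0.0209| = 0.1655


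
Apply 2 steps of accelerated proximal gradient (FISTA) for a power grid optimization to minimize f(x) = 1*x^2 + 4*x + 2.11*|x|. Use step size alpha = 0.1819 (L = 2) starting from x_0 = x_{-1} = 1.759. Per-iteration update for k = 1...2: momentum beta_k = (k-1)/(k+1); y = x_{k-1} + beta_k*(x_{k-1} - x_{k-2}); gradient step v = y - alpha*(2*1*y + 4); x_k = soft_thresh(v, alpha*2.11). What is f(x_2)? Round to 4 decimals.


FISTA on f(x) = 1*x^2 + 4*x + 2.11*|x|
L = 2, alpha = 0.1819
Iteration 1: beta = 0.0, y = 1.759 + 0.0*(1.759 - 1.759) = 1.759
  grad(y) = 7.518, v = y - alpha*grad = 0.3915
  prox(v) = soft_thresh(0.3915, 0.3838) = 0.0077
Iteration 2: beta = 0.3333, y = 0.0077 + 0.3333*(0.0077 - 1.759) = -0.5761
  grad(y) = 2.8478, v = y - alpha*grad = -1.0941
  prox(v) = soft_thresh(-1.0941, 0.3838) = -0.7103
f(x_2) = 1*(-0.7103)^2 + 4*(-0.7103) + 2.11*|-0.7103| = -0.8379


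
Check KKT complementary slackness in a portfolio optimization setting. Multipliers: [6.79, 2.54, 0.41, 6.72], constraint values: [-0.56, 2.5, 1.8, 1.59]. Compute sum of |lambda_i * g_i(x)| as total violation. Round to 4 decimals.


KKT complementary slackness check:
lambda_1 * g_1 = 6.79 * -0.56 = -3.8024
lambda_2 * g_2 = 2.54 * 2.5 = 6.35
lambda_3 * g_3 = 0.41 * 1.8 = 0.738
lambda_4 * g_4 = 6.72 * 1.59 = 10.6848
Total violation = 3.8024 + 6.35 + 0.738 + 10.6848 = 21.5752


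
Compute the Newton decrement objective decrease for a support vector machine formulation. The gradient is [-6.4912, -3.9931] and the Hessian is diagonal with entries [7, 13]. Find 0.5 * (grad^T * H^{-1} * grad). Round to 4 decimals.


Step 1: H is diagonal, so H^(-1) * g = [-0.9273, -0.3072].
Step 2: g^T H^(-1) g = sum_i g_i^2 / H_ii
  = (-6.4912)^2/7 + (-3.9931)^2/13
  = 6.0194 + 1.2265 = 7.2459
Step 3: Objective decrease = 0.5 * g^T H^(-1) g = 3.623


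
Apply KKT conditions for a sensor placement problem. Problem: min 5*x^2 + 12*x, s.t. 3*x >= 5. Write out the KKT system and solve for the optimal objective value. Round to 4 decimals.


Step 1: Try lambda = 0 (constraint inactive).
x_unc = -12/(2*5) = -1.2
Check: 3*-1.2 = -3.6 < 5 -- violated!
Step 2: Constraint must be active: 3*x = 5
x* = 5/3 = 1.6667 (rounded; the exact value 5/3 is used below)
lambda = (2*5*(5/3) + 12)/3 = 9.5556
Step 3: Compute optimal value.
f(x*) = 5*(5/3)^2 + 12*(5/3) = 33.8889


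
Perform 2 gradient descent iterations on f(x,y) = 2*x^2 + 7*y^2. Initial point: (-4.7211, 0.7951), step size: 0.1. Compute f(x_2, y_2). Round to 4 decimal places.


Gradient descent on f(x,y) = 2*x^2 + 7*y^2.
Starting point: (-4.7211, 0.7951), alpha = 0.1
Step 1: grad_x = 2*2*-4.7211 = -18.8844, grad_y = 2*7*0.7951 = 11.1314
  x_1 = -4.7211 - 0.1*-18.8844 = -2.8327
  y_1 = 0.7951 - 0.1*11.1314 = -0.318
Step 2: grad_x = 2*2*-2.8327 = -11.3306, grad_y = 2*7*-0.318 = -4.4526
  x_2 = -2.8327 - 0.1*-11.3306 = -1.6996
  y_2 = -0.318 - 0.1*-4.4526 = 0.1272
f(-1.6996, 0.1272) = 2*(-1.6996)^2 + 7*0.1272^2 = 5.8905


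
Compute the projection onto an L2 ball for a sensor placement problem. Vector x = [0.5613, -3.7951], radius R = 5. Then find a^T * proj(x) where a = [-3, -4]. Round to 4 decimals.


Step 1: Compute ||x|| (intermediates to 6 decimals).
||x|| = sqrt(0.5613^2 + (-3.7951)^2) = 3.836384
Step 2: Project.
Since ||x|| <= R, proj = x (no scaling needed).
proj(x) = [0.5613, -3.7951]
Step 3: Dot product.
a^T * proj(x) = -3*0.5613 - 4*(-3.7951) = 13.4965
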